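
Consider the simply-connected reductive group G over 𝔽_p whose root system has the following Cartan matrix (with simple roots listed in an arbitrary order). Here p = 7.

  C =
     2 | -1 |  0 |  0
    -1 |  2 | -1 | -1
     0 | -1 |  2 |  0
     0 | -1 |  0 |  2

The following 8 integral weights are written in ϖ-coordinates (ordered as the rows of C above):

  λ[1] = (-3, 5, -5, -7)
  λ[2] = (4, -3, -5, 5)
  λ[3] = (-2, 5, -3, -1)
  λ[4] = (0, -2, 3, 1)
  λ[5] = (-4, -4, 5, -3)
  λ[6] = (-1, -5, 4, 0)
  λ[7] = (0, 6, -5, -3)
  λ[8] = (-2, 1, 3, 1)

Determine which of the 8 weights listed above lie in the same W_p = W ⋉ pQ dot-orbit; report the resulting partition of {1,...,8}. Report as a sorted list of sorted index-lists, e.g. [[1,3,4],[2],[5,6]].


Root system D_4: the 4×4 matrix C matches after relabeling.

Each λ_j+ρ reduced to Ā_7; 4-tuples below use C's row order:

  [1] (4, 0, 2, 0);  [2] (1, 1, 2, 0);  [3] (1, 1, 2, 0);  [4] (0, 1, 3, 1);  [5] (0, 1, 3, 1);  [6] (1, 1, 2, 0);  [7] (0, 1, 3, 1);  [8] (0, 1, 3, 1)

Partition of {1..8} into 3 W_7-dot-orbits:

[[1], [2, 3, 6], [4, 5, 7, 8]]


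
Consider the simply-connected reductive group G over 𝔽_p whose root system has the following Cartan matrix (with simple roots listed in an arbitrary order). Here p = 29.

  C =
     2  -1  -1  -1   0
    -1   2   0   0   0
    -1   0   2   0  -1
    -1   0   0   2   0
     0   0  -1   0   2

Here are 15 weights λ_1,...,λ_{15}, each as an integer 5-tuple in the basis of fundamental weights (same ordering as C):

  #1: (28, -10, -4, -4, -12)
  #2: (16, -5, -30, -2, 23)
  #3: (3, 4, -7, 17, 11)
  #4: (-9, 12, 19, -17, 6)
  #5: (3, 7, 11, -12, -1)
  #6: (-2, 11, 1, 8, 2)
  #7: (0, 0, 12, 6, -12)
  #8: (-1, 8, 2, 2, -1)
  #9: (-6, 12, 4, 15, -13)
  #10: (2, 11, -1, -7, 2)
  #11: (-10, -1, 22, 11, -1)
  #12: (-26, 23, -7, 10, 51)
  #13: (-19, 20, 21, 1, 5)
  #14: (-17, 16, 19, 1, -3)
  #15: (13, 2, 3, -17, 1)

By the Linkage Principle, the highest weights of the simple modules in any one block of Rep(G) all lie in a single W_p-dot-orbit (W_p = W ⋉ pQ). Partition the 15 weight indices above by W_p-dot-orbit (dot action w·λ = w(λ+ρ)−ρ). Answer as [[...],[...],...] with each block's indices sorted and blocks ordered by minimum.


Root system D_5: the 5×5 matrix C matches after relabeling.

Alcove-folded reps (p=29, 15 weights, presented ϖ-order):

  λ_1 → (0, 9, 3, 3, 0)
  λ_2 → (7, 1, 5, 4, 0)
  λ_3 → (2, 1, 2, 14, 2)
  λ_4 → (1, 11, 1, 8, 3)
  λ_5 → (7, 1, 5, 4, 0)
  λ_6 → (1, 11, 1, 8, 3)
  λ_7 → (1, 1, 2, 7, 11)
  λ_8 → (0, 9, 3, 3, 0)
  λ_9 → (7, 1, 5, 4, 0)
  λ_10 → (0, 9, 3, 3, 0)
  λ_11 → (0, 9, 3, 3, 0)
  λ_12 → (2, 1, 2, 14, 2)
  λ_13 → (2, 1, 2, 14, 2)
  λ_14 → (2, 1, 2, 14, 2)
  λ_15 → (2, 1, 2, 14, 2)

Grouping the 15 weights by Ā_29-representative: 5 linkage classes.

[[1, 8, 10, 11], [2, 5, 9], [3, 12, 13, 14, 15], [4, 6], [7]]


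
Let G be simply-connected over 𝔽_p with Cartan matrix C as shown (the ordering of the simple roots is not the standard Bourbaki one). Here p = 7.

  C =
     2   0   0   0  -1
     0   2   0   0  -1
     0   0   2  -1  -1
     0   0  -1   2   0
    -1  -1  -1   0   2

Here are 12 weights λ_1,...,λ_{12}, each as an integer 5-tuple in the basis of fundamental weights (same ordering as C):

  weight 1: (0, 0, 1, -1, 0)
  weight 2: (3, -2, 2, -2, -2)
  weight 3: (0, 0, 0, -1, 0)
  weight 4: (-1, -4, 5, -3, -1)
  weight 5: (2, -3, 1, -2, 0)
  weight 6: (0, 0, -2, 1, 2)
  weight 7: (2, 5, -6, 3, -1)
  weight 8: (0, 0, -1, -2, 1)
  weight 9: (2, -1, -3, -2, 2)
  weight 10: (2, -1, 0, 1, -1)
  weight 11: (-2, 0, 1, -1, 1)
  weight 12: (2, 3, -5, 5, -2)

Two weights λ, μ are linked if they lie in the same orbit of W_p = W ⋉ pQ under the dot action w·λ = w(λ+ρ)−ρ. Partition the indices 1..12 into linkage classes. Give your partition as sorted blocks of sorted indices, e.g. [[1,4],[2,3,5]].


C ↔ D_5 under row/col permutation; |W(D_5)| = 1920.

W_7-reps of the 12 weights in Ā_7 (same 5-coord order as C):

  λ_1+ρ ↦ (1, 1, 1, 0, 1);  λ_2+ρ ↦ (2, 1, 0, 1, 1);  λ_3+ρ ↦ (1, 1, 1, 0, 1);  λ_4+ρ ↦ (3, 0, 1, 2, 0);  λ_5+ρ ↦ (2, 1, 0, 1, 1);  λ_6+ρ ↦ (1, 1, 1, 0, 1);  λ_7+ρ ↦ (2, 1, 0, 1, 1);  λ_8+ρ ↦ (1, 1, 1, 0, 1);  λ_9+ρ ↦ (3, 0, 1, 2, 0);  λ_10+ρ ↦ (3, 0, 1, 2, 0);  λ_11+ρ ↦ (1, 1, 1, 0, 1);  λ_12+ρ ↦ (2, 1, 0, 1, 1)

The 12 indices split into 3 linkage classes (same alcove rep ⇔ same W_7-dot-orbit):

[[1, 3, 6, 8, 11], [2, 5, 7, 12], [4, 9, 10]]


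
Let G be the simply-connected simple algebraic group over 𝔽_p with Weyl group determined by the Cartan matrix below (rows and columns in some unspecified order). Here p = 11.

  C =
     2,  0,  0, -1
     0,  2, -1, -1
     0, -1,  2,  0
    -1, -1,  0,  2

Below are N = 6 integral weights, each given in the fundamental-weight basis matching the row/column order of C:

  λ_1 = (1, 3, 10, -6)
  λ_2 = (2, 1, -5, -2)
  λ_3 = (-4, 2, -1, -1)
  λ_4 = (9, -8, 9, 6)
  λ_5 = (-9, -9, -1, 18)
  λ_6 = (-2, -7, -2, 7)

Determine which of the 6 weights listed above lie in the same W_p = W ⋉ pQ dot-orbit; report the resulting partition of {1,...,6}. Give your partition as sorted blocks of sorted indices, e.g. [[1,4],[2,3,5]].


Root system A_4: the 4×4 matrix C matches after relabeling.

Folding the 6 weights λ_j+ρ into Ā_11 (reps in the given 4-coord order):

  λ_1 → (1, 1, 6, 0) · λ_2 → (0, 1, 1, 2) · λ_3 → (0, 0, 0, 3) · λ_4 → (1, 1, 6, 0) · λ_5 → (0, 0, 0, 3) · λ_6 → (1, 1, 6, 0)

3 distinct reps among the 6 weights ⇒ 3 W_11-linkage classes:

[[1, 4, 6], [2], [3, 5]]


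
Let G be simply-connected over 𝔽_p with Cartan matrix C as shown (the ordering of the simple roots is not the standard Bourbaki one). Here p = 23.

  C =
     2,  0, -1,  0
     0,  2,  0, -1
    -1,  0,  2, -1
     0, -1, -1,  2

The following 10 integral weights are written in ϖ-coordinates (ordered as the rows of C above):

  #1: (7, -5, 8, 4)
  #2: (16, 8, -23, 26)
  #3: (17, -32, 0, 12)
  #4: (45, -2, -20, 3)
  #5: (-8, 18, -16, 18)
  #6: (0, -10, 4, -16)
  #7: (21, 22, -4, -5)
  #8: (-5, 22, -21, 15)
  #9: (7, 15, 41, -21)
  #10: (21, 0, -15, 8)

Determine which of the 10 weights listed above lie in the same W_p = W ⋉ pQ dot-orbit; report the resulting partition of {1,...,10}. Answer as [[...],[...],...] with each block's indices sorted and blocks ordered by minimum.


Dynkin diagram of C (from the 6 off-diagonal −1 entries): A_4.

Folding the 10 weights λ_j+ρ into Ā_23 (reps in the given 4-coord order):

  [1] (8, 4, 9, 1);  [2] (8, 4, 9, 1);  [3] (8, 4, 9, 1);  [4] (0, 1, 4, 3);  [5] (0, 1, 4, 3);  [6] (8, 4, 9, 1);  [7] (0, 1, 4, 3);  [8] (0, 1, 4, 3);  [9] (0, 1, 4, 3);  [10] (8, 4, 9, 1)

Grouping the 10 weights by Ā_23-representative: 2 linkage classes.

[[1, 2, 3, 6, 10], [4, 5, 7, 8, 9]]


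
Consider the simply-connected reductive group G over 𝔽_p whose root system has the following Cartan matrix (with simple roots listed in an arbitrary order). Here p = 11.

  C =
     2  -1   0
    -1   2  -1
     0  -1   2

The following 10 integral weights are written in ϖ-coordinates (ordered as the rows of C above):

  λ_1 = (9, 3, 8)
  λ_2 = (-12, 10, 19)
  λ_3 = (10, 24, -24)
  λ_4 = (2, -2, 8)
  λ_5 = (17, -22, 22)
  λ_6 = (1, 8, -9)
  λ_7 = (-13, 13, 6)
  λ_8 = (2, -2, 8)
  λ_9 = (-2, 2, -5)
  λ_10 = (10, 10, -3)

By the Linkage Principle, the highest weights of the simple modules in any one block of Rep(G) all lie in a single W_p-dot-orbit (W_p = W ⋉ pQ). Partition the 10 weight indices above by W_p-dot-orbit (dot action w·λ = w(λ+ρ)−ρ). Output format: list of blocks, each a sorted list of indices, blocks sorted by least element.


Root system A_3: the 3×3 matrix C matches after relabeling.

W_11-reps of the 10 weights in Ā_11 (same 3-coord order as C):

  1: (1, 1, 2) · 2: (0, 0, 9) · 3: (2, 1, 8) · 4: (2, 1, 8) · 5: (1, 1, 2) · 6: (2, 1, 8) · 7: (1, 1, 2) · 8: (2, 1, 8) · 9: (1, 1, 2) · 10: (0, 0, 9)

Linkage partition of the 10 weights (3 classes, p=11):

[[1, 5, 7, 9], [2, 10], [3, 4, 6, 8]]


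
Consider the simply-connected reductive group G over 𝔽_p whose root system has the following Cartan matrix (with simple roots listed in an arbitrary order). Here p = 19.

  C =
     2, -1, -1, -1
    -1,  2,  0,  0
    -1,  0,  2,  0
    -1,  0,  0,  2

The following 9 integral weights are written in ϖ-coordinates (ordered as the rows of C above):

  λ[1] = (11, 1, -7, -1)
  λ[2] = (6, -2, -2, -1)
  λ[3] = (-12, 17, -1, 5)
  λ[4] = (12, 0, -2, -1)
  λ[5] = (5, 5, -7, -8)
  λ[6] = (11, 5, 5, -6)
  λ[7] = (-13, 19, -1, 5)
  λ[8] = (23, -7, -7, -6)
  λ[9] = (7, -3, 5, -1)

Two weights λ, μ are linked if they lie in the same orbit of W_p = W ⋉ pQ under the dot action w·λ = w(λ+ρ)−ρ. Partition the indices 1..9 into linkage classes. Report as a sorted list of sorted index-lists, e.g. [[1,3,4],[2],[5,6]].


Type D_4, rank 4, |W|=192; reorder rows/cols to standard.

Alcove-folded reps (p=19, 9 weights, presented ϖ-order):

  λ_1 → (5, 2, 6, 0);  λ_2 → (5, 1, 1, 0);  λ_3 → (5, 2, 6, 0);  λ_4 → (5, 1, 1, 0);  λ_5 → (5, 1, 1, 0);  λ_6 → (5, 1, 1, 0);  λ_7 → (5, 2, 6, 0);  λ_8 → (5, 1, 1, 0);  λ_9 → (5, 2, 6, 0)

Grouping the 9 weights by Ā_19-representative: 2 linkage classes.

[[1, 3, 7, 9], [2, 4, 5, 6, 8]]


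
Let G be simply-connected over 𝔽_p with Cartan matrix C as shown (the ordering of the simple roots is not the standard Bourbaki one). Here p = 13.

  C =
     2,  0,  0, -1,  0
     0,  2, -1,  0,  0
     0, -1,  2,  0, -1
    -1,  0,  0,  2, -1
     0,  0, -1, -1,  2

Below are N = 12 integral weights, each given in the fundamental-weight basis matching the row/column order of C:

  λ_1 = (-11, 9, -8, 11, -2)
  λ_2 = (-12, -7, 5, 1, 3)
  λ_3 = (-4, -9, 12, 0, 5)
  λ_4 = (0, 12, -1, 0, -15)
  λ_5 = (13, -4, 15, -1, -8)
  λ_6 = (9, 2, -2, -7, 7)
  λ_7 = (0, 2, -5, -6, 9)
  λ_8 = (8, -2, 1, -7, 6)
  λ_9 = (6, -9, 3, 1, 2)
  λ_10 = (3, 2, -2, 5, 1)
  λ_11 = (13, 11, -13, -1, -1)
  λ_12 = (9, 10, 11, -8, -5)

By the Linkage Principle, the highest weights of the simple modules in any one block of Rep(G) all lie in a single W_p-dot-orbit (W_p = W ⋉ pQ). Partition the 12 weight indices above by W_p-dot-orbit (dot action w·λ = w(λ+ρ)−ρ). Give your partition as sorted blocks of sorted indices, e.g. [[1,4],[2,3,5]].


Type A_5, rank 5, |W|=720; reorder rows/cols to standard.

W_13-reps of the 12 weights in Ā_13 (same 5-coord order as C):

  λ_1+ρ ↦ (3, 1, 1, 6, 1);  λ_2+ρ ↦ (2, 1, 5, 4, 0);  λ_3+ρ ↦ (2, 1, 5, 4, 0);  λ_4+ρ ↦ (1, 0, 0, 11, 1);  λ_5+ρ ↦ (3, 6, 0, 3, 1);  λ_6+ρ ↦ (3, 1, 1, 6, 1);  λ_7+ρ ↦ (4, 1, 3, 1, 1);  λ_8+ρ ↦ (3, 1, 1, 6, 1);  λ_9+ρ ↦ (4, 1, 3, 1, 1);  λ_10+ρ ↦ (3, 1, 1, 6, 1);  λ_11+ρ ↦ (1, 0, 0, 11, 1);  λ_12+ρ ↦ (3, 1, 1, 6, 1)

Grouping the 12 weights by Ā_13-representative: 5 linkage classes.

[[1, 6, 8, 10, 12], [2, 3], [4, 11], [5], [7, 9]]


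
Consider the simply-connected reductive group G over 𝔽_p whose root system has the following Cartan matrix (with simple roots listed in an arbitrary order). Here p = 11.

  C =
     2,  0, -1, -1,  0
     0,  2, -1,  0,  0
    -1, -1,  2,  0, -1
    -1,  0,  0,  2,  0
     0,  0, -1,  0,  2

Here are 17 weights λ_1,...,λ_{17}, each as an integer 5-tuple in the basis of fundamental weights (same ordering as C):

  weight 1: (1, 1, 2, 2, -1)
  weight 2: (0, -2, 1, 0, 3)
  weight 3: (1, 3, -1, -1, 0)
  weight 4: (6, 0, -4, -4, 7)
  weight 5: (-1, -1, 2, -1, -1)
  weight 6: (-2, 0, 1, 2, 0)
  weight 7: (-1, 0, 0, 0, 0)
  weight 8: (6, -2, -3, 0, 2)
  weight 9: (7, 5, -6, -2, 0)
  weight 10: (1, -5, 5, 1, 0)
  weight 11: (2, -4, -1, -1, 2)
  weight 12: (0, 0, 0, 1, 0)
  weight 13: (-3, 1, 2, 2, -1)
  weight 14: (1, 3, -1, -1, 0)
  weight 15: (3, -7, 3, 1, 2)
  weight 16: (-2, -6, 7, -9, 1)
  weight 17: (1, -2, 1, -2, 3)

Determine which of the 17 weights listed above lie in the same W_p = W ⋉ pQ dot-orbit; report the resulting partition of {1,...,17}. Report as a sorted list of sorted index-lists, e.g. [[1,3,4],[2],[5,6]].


D_5 Cartan matrix, 5 simple roots permuted; ρ=(1,1,1,1,1).

Alcove-folded reps (p=11, 17 weights, presented ϖ-order):

  [1] (2, 2, 1, 1, 0)
  [2] (1, 1, 1, 1, 4)
  [3] (2, 4, 0, 0, 1)
  [4] (1, 1, 1, 1, 4)
  [5] (0, 0, 3, 0, 0)
  [6] (1, 1, 1, 2, 1)
  [7] (0, 1, 1, 1, 1)
  [8] (2, 2, 1, 1, 0)
  [9] (1, 1, 1, 1, 4)
  [10] (2, 4, 0, 0, 1)
  [11] (0, 0, 3, 0, 0)
  [12] (1, 1, 1, 2, 1)
  [13] (2, 2, 1, 1, 0)
  [14] (2, 4, 0, 0, 1)
  [15] (2, 4, 0, 0, 1)
  [16] (1, 1, 1, 1, 4)
  [17] (1, 1, 1, 1, 4)

The 17 indices split into 6 linkage classes (same alcove rep ⇔ same W_11-dot-orbit):

[[1, 8, 13], [2, 4, 9, 16, 17], [3, 10, 14, 15], [5, 11], [6, 12], [7]]


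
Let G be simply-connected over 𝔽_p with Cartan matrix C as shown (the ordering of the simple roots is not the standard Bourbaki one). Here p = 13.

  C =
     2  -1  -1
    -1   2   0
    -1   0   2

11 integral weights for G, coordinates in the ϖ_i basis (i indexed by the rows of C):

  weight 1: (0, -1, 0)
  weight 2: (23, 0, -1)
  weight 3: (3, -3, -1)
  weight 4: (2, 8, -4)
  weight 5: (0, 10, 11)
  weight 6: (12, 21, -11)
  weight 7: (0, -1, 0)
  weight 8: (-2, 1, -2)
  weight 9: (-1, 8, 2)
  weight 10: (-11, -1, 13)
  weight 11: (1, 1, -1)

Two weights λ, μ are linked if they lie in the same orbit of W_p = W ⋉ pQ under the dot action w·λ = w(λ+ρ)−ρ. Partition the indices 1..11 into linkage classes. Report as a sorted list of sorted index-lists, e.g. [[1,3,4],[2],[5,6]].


Dynkin diagram of C (from the 4 off-diagonal −1 entries): A_3.

λ_j+ρ reflected into Ā_13 (⟨·,θ^∨⟩≤13); 3-tuples as given:

  λ_1+ρ ↦ (1, 0, 1) · λ_2+ρ ↦ (1, 0, 1) · λ_3+ρ ↦ (2, 2, 0) · λ_4+ρ ↦ (0, 9, 3) · λ_5+ρ ↦ (1, 0, 1) · λ_6+ρ ↦ (0, 9, 3) · λ_7+ρ ↦ (1, 0, 1) · λ_8+ρ ↦ (1, 0, 1) · λ_9+ρ ↦ (0, 9, 3) · λ_10+ρ ↦ (0, 9, 3) · λ_11+ρ ↦ (2, 2, 0)

The 11 indices split into 3 linkage classes (same alcove rep ⇔ same W_13-dot-orbit):

[[1, 2, 5, 7, 8], [3, 11], [4, 6, 9, 10]]


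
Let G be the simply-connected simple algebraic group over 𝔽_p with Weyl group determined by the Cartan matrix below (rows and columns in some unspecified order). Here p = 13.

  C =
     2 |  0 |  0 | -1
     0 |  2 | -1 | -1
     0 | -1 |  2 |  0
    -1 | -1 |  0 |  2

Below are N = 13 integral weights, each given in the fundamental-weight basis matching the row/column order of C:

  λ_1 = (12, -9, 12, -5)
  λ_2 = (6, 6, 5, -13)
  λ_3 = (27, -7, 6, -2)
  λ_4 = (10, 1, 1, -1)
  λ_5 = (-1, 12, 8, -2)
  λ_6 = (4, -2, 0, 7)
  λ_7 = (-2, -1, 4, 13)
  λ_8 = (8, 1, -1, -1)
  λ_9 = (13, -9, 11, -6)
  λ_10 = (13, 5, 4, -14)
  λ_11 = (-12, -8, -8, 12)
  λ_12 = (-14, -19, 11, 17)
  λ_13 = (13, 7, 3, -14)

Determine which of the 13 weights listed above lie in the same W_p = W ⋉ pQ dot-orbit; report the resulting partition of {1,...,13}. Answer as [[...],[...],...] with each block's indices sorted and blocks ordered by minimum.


A_4 Cartan matrix, 4 simple roots permuted; ρ=(1,1,1,1).

λ_j+ρ reflected into Ā_13 (⟨·,θ^∨⟩≤13); 4-tuples as given:

  λ_1+ρ ↦ (0, 4, 0, 8)
  λ_2+ρ ↦ (5, 5, 1, 2)
  λ_3+ρ ↦ (0, 5, 1, 6)
  λ_4+ρ ↦ (9, 2, 0, 0)
  λ_5+ρ ↦ (0, 4, 0, 8)
  λ_6+ρ ↦ (5, 1, 0, 7)
  λ_7+ρ ↦ (5, 1, 0, 7)
  λ_8+ρ ↦ (9, 2, 0, 0)
  λ_9+ρ ↦ (0, 4, 0, 8)
  λ_10+ρ ↦ (0, 5, 1, 6)
  λ_11+ρ ↦ (0, 5, 1, 6)
  λ_12+ρ ↦ (5, 1, 0, 7)
  λ_13+ρ ↦ (0, 4, 0, 8)

Grouping the 13 weights by Ā_13-representative: 5 linkage classes.

[[1, 5, 9, 13], [2], [3, 10, 11], [4, 8], [6, 7, 12]]


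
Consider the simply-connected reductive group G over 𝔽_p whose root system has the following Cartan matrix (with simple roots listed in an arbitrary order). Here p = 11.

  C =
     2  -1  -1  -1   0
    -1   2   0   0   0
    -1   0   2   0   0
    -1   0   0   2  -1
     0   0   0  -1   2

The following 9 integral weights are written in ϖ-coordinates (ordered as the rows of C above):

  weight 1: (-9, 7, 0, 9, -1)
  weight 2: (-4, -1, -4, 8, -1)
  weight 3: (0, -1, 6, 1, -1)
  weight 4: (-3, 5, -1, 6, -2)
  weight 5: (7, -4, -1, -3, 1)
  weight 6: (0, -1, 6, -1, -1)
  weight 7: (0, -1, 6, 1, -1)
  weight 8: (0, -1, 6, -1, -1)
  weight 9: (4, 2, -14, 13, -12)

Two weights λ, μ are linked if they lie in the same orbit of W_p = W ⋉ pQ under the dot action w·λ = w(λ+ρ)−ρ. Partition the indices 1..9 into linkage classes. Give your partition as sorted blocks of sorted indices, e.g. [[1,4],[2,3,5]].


D_5 Cartan matrix, 5 simple roots permuted; ρ=(1,1,1,1,1).

Each λ_j+ρ reduced to Ā_11; 5-tuples below use C's row order:

  [1] (1, 0, 7, 0, 0)
  [2] (3, 3, 0, 0, 0)
  [3] (1, 0, 7, 0, 0)
  [4] (0, 4, 2, 0, 1)
  [5] (3, 3, 0, 0, 0)
  [6] (1, 0, 7, 0, 0)
  [7] (1, 0, 7, 0, 0)
  [8] (1, 0, 7, 0, 0)
  [9] (0, 3, 3, 0, 2)

These 9 weights hit 4 W_11-dot-orbits; sizes (5, 2, 1, 1):

[[1, 3, 6, 7, 8], [2, 5], [4], [9]]


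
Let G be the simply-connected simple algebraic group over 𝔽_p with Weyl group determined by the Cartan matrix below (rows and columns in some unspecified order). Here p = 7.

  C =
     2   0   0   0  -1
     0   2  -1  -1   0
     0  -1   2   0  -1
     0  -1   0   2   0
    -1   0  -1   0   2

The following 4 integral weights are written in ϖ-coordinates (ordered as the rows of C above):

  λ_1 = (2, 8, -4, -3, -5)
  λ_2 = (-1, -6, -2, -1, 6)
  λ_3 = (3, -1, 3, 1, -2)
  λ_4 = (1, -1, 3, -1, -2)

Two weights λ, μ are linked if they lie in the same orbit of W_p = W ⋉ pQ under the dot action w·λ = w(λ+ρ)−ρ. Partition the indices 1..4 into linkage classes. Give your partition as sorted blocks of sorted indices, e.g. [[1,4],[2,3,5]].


Root system A_5: the 5×5 matrix C matches after relabeling.

Folding the 4 weights λ_j+ρ into Ā_7 (reps in the given 5-coord order):

  λ_1 → (1, 0, 3, 0, 1)
  λ_2 → (0, 5, 0, 1, 1)
  λ_3 → (1, 0, 3, 0, 1)
  λ_4 → (1, 0, 3, 0, 1)

These 4 weights hit 2 W_7-dot-orbits; sizes (3, 1):

[[1, 3, 4], [2]]


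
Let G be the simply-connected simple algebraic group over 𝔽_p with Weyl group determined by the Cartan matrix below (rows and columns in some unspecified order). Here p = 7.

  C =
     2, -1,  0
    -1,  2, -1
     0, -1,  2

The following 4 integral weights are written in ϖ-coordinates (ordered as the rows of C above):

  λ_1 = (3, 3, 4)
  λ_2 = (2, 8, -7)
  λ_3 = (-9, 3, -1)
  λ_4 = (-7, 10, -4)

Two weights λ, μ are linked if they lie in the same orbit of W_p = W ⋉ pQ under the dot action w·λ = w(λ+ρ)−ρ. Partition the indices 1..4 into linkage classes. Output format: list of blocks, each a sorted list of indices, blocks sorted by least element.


Dynkin diagram of C (from the 4 off-diagonal −1 entries): A_3.

Folding the 4 weights λ_j+ρ into Ā_7 (reps in the given 3-coord order):

  [1] (2, 1, 1) · [2] (2, 1, 1) · [3] (3, 0, 3) · [4] (2, 1, 1)

Grouping the 4 weights by Ā_7-representative: 2 linkage classes.

[[1, 2, 4], [3]]


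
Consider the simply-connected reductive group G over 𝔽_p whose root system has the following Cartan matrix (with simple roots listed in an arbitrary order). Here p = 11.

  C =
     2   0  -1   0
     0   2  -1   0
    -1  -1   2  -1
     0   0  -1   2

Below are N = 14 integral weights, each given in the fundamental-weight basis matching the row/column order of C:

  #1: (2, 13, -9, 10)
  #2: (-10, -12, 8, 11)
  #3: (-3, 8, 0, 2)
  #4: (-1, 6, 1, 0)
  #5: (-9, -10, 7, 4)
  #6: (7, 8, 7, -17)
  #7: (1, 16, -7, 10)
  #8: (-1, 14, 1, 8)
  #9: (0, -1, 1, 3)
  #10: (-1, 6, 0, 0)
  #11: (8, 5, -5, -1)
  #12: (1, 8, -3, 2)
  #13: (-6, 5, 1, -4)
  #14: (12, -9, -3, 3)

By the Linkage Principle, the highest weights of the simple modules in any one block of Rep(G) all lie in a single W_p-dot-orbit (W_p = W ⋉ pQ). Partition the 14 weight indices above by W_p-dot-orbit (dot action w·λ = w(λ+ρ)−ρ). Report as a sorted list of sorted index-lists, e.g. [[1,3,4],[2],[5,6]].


Dynkin diagram of C (from the 6 off-diagonal −1 entries): D_4.

λ_j+ρ reflected into Ā_11 (⟨·,θ^∨⟩≤11); 4-tuples as given:

  λ_1 → (1, 0, 2, 3);  λ_2 → (1, 1, 0, 0);  λ_3 → (0, 7, 1, 1);  λ_4 → (0, 7, 1, 1);  λ_5 → (1, 0, 2, 4);  λ_6 → (1, 0, 2, 3);  λ_7 → (5, 2, 0, 4);  λ_8 → (5, 2, 0, 4);  λ_9 → (1, 0, 2, 4);  λ_10 → (0, 7, 1, 1);  λ_11 → (5, 2, 0, 4);  λ_12 → (0, 7, 1, 1);  λ_13 → (1, 0, 2, 3);  λ_14 → (1, 0, 2, 4)

The 14 indices split into 5 linkage classes (same alcove rep ⇔ same W_11-dot-orbit):

[[1, 6, 13], [2], [3, 4, 10, 12], [5, 9, 14], [7, 8, 11]]


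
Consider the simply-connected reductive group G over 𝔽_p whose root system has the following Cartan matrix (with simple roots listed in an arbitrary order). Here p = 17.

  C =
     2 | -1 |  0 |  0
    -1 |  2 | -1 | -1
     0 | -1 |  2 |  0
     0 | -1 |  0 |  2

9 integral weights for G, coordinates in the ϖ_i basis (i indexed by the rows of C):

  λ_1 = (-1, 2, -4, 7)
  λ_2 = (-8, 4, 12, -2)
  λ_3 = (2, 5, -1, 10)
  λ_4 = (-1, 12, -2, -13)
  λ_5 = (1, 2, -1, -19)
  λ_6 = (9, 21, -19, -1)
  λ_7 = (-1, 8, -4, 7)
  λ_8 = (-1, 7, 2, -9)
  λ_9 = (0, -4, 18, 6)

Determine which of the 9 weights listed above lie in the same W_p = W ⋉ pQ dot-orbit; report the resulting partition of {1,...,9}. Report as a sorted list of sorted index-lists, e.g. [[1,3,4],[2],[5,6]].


Cartan matrix: type D_4 (|W|=192); un-permuting the 4 rows.

Folding the 9 weights λ_j+ρ into Ā_17 (reps in the given 4-coord order):

  1: (0, 0, 3, 8)
  2: (4, 0, 10, 2)
  3: (0, 0, 3, 8)
  4: (0, 0, 1, 12)
  5: (0, 2, 2, 10)
  6: (0, 2, 2, 10)
  7: (0, 0, 3, 8)
  8: (0, 0, 3, 8)
  9: (4, 0, 10, 2)

Linkage partition of the 9 weights (4 classes, p=17):

[[1, 3, 7, 8], [2, 9], [4], [5, 6]]


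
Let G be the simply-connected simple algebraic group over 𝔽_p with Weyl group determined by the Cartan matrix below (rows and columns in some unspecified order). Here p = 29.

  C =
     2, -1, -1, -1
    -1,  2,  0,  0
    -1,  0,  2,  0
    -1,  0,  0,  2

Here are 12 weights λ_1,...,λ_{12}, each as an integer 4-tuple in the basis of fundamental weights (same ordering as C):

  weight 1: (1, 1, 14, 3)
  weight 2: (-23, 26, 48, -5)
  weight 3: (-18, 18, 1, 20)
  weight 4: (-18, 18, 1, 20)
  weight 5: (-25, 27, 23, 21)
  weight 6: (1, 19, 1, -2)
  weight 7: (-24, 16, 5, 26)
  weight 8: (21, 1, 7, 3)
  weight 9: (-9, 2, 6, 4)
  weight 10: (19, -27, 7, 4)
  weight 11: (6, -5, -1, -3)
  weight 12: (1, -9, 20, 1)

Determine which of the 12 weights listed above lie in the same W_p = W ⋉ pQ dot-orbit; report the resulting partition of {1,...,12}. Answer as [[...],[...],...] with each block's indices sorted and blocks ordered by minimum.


Type D_4, rank 4, |W|=192; reorder rows/cols to standard.

λ_j+ρ reflected into Ā_29 (⟨·,θ^∨⟩≤29); 4-tuples as given:

  λ_1 → (2, 2, 15, 4);  λ_2 → (1, 20, 2, 1);  λ_3 → (2, 2, 15, 4);  λ_4 → (2, 2, 15, 4);  λ_5 → (1, 4, 0, 2);  λ_6 → (1, 20, 2, 1);  λ_7 → (0, 6, 17, 4);  λ_8 → (1, 4, 0, 2);  λ_9 → (1, 4, 0, 2);  λ_10 → (1, 20, 2, 1);  λ_11 → (1, 4, 0, 2);  λ_12 → (2, 2, 15, 4)

The 12 indices split into 4 linkage classes (same alcove rep ⇔ same W_29-dot-orbit):

[[1, 3, 4, 12], [2, 6, 10], [5, 8, 9, 11], [7]]


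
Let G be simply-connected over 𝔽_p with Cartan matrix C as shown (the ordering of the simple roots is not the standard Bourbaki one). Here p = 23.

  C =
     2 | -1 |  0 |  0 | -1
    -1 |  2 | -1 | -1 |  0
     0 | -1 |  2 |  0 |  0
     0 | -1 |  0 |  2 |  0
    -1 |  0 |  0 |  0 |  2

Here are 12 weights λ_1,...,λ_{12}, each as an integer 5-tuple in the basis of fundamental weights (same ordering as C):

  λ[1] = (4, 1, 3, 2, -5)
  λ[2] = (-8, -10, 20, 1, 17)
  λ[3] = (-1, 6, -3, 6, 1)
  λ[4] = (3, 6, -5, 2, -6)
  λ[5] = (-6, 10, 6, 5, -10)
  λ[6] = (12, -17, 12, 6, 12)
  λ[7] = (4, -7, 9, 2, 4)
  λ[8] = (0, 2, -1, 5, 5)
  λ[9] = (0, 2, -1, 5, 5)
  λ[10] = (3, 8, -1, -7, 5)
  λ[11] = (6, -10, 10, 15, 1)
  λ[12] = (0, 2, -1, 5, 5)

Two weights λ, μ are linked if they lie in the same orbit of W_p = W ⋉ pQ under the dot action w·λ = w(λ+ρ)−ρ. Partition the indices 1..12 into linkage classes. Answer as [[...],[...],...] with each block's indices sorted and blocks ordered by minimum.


D_5 Cartan matrix, 5 simple roots permuted; ρ=(1,1,1,1,1).

Each λ_j+ρ reduced to Ā_23; 5-tuples below use C's row order:

  λ_1 → (1, 2, 4, 3, 4)
  λ_2 → (0, 5, 2, 7, 2)
  λ_3 → (0, 5, 2, 7, 2)
  λ_4 → (1, 2, 4, 3, 4)
  λ_5 → (1, 2, 4, 3, 4)
  λ_6 → (1, 3, 0, 6, 6)
  λ_7 → (1, 2, 4, 3, 4)
  λ_8 → (1, 3, 0, 6, 6)
  λ_9 → (1, 3, 0, 6, 6)
  λ_10 → (1, 3, 0, 6, 6)
  λ_11 → (0, 5, 2, 7, 2)
  λ_12 → (1, 3, 0, 6, 6)

These 12 weights hit 3 W_23-dot-orbits; sizes (4, 3, 5):

[[1, 4, 5, 7], [2, 3, 11], [6, 8, 9, 10, 12]]


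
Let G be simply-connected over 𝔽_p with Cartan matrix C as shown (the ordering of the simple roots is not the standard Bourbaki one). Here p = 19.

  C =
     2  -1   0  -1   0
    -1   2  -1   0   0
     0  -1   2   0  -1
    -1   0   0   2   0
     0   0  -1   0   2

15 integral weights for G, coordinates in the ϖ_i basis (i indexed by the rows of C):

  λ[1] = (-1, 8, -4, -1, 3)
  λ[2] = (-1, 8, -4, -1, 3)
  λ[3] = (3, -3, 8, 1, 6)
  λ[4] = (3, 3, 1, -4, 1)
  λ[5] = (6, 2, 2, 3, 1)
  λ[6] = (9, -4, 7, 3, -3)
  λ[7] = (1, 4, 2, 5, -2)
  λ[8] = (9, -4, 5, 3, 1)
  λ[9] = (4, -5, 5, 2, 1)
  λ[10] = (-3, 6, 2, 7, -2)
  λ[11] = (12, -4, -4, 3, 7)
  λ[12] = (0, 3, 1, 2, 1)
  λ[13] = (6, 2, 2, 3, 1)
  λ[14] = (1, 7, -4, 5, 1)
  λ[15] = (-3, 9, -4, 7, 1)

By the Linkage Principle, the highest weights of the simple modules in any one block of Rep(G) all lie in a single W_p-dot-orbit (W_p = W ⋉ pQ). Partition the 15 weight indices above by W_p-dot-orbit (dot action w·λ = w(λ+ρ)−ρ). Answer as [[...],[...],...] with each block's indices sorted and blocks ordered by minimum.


C ↔ A_5 under row/col permutation; |W(A_5)| = 720.

Each λ_j+ρ reduced to Ā_19; 5-tuples below use C's row order:

  1: (0, 6, 3, 0, 1) · 2: (0, 6, 3, 0, 1) · 3: (2, 2, 7, 1, 6) · 4: (1, 4, 2, 3, 2) · 5: (7, 3, 3, 4, 2) · 6: (7, 3, 3, 4, 2) · 7: (2, 5, 2, 6, 1) · 8: (7, 3, 3, 4, 2) · 9: (1, 4, 2, 3, 2) · 10: (2, 5, 2, 6, 1) · 11: (7, 3, 3, 4, 2) · 12: (1, 4, 2, 3, 2) · 13: (7, 3, 3, 4, 2) · 14: (2, 5, 2, 6, 1) · 15: (2, 5, 2, 6, 1)

These 15 weights hit 5 W_19-dot-orbits; sizes (2, 1, 3, 5, 4):

[[1, 2], [3], [4, 9, 12], [5, 6, 8, 11, 13], [7, 10, 14, 15]]


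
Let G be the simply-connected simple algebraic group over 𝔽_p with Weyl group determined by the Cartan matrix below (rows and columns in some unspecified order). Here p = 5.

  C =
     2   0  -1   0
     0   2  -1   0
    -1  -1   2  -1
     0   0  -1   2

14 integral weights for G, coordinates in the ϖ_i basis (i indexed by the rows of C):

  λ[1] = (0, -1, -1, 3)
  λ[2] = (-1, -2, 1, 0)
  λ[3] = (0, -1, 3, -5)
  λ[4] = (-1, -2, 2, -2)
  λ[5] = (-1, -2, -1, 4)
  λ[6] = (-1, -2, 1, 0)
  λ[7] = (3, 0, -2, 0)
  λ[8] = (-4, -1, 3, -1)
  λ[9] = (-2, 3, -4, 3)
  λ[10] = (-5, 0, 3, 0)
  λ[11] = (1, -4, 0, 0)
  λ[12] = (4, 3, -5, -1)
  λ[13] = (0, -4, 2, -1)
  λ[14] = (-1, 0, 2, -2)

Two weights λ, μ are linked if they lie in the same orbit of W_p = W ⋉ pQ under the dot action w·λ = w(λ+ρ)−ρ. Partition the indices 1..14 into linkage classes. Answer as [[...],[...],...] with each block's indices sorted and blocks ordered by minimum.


Type D_4, rank 4, |W|=192; reorder rows/cols to standard.

Each λ_j+ρ reduced to Ā_5; 4-tuples below use C's row order:

  [1] (1, 0, 0, 4);  [2] (0, 1, 1, 1);  [3] (1, 0, 0, 4);  [4] (0, 1, 1, 1);  [5] (1, 0, 0, 4);  [6] (0, 1, 1, 1);  [7] (3, 0, 1, 0);  [8] (3, 0, 1, 0);  [9] (3, 0, 1, 0);  [10] (3, 0, 1, 0);  [11] (0, 1, 1, 1);  [12] (1, 0, 0, 4);  [13] (1, 3, 0, 0);  [14] (0, 1, 1, 1)

Grouping the 14 weights by Ā_5-representative: 4 linkage classes.

[[1, 3, 5, 12], [2, 4, 6, 11, 14], [7, 8, 9, 10], [13]]


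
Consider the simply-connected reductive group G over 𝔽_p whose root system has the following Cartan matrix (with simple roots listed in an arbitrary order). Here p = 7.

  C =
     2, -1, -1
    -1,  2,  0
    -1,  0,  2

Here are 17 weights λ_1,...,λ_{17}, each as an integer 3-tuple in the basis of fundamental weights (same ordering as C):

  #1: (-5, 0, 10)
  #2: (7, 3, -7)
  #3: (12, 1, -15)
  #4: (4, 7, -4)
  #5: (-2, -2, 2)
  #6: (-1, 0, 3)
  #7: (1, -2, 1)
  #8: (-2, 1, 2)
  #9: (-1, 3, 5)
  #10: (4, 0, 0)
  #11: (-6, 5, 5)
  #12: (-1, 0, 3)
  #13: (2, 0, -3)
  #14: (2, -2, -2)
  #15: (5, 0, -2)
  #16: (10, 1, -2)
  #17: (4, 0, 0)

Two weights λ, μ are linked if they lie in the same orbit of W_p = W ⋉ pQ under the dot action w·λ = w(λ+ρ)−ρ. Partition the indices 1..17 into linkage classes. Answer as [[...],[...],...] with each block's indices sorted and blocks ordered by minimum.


Dynkin diagram of C (from the 4 off-diagonal −1 entries): A_3.

Each λ_j+ρ reduced to Ā_7; 3-tuples below use C's row order:

    λ_1+ρ ↦ (0, 1, 3)
    λ_2+ρ ↦ (1, 1, 1)
    λ_3+ρ ↦ (5, 1, 1)
    λ_4+ρ ↦ (1, 1, 2)
    λ_5+ρ ↦ (1, 1, 1)
    λ_6+ρ ↦ (0, 1, 4)
    λ_7+ρ ↦ (1, 1, 2)
    λ_8+ρ ↦ (1, 1, 2)
    λ_9+ρ ↦ (0, 1, 3)
    λ_10+ρ ↦ (5, 1, 1)
    λ_11+ρ ↦ (5, 1, 1)
    λ_12+ρ ↦ (0, 1, 4)
    λ_13+ρ ↦ (1, 1, 2)
    λ_14+ρ ↦ (1, 1, 1)
    λ_15+ρ ↦ (5, 1, 1)
    λ_16+ρ ↦ (1, 1, 2)
    λ_17+ρ ↦ (5, 1, 1)

The 17 indices split into 5 linkage classes (same alcove rep ⇔ same W_7-dot-orbit):

[[1, 9], [2, 5, 14], [3, 10, 11, 15, 17], [4, 7, 8, 13, 16], [6, 12]]


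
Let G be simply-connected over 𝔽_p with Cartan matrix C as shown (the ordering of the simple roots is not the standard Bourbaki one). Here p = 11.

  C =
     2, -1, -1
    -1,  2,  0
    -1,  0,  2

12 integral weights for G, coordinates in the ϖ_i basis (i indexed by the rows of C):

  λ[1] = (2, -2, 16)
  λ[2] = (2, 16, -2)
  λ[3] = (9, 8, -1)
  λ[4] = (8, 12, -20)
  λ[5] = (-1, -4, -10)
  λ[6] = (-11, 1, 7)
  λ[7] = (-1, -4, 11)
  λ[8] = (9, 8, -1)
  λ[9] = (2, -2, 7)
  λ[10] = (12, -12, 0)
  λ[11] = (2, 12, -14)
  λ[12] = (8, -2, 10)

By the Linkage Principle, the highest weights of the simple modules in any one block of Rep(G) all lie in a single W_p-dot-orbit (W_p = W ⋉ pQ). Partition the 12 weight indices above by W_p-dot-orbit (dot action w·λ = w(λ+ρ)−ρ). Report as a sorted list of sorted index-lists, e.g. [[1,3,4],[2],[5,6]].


Dynkin diagram of C (from the 4 off-diagonal −1 entries): A_3.

Each λ_j+ρ reduced to Ā_11; 3-tuples below use C's row order:

  λ_1 → (6, 2, 2);  λ_2 → (6, 2, 2);  λ_3 → (2, 1, 8);  λ_4 → (0, 8, 2);  λ_5 → (0, 8, 2);  λ_6 → (0, 8, 2);  λ_7 → (2, 1, 8);  λ_8 → (2, 1, 8);  λ_9 → (2, 1, 8);  λ_10 → (0, 8, 2);  λ_11 → (6, 2, 2);  λ_12 → (0, 8, 2)

Linkage partition of the 12 weights (3 classes, p=11):

[[1, 2, 11], [3, 7, 8, 9], [4, 5, 6, 10, 12]]


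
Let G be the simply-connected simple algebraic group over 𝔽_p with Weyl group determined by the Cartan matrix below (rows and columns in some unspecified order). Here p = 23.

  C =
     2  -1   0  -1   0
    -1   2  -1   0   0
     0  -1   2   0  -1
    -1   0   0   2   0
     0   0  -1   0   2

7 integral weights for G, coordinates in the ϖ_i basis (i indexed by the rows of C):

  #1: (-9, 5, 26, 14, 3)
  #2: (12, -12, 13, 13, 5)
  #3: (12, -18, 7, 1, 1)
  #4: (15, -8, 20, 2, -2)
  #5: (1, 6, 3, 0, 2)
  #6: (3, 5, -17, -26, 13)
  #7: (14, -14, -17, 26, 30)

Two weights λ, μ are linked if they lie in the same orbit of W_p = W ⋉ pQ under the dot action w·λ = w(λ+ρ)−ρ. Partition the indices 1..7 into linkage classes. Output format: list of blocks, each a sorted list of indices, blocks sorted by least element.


A_5 Cartan matrix, 5 simple roots permuted; ρ=(1,1,1,1,1).

Each λ_j+ρ reduced to Ā_23; 5-tuples below use C's row order:

  λ_1+ρ ↦ (2, 4, 2, 2, 7);  λ_2+ρ ↦ (2, 7, 4, 1, 3);  λ_3+ρ ↦ (2, 4, 2, 2, 7);  λ_4+ρ ↦ (2, 7, 4, 1, 3);  λ_5+ρ ↦ (2, 7, 4, 1, 3);  λ_6+ρ ↦ (2, 4, 2, 2, 7);  λ_7+ρ ↦ (2, 4, 2, 2, 7)

2 distinct reps among the 7 weights ⇒ 2 W_23-linkage classes:

[[1, 3, 6, 7], [2, 4, 5]]


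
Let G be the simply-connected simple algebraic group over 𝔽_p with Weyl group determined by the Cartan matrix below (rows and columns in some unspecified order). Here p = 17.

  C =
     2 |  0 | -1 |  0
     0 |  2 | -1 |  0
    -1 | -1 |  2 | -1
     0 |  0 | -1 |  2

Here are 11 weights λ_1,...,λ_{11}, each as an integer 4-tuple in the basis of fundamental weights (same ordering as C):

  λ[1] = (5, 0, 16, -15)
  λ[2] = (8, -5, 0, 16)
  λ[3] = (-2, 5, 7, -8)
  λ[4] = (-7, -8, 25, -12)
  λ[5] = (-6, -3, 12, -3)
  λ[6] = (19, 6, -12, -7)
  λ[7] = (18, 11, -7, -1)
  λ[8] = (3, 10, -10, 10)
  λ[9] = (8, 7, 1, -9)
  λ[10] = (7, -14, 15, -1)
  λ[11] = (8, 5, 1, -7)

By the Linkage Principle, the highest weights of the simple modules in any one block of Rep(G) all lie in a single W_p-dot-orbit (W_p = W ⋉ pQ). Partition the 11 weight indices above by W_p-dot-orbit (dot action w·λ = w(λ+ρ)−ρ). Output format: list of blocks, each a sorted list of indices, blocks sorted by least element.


Cartan matrix: type D_4 (|W|=192); un-permuting the 4 rows.

Alcove-folded reps (p=17, 11 weights, presented ϖ-order):

  λ_1+ρ ↦ (1, 6, 0, 7)
  λ_2+ρ ↦ (1, 6, 0, 7)
  λ_3+ρ ↦ (1, 6, 0, 7)
  λ_4+ρ ↦ (3, 2, 4, 2)
  λ_5+ρ ↦ (5, 2, 4, 2)
  λ_6+ρ ↦ (1, 6, 0, 7)
  λ_7+ρ ↦ (5, 2, 4, 2)
  λ_8+ρ ↦ (5, 2, 4, 2)
  λ_9+ρ ↦ (3, 2, 4, 2)
  λ_10+ρ ↦ (1, 6, 0, 7)
  λ_11+ρ ↦ (5, 2, 4, 2)

The 11 indices split into 3 linkage classes (same alcove rep ⇔ same W_17-dot-orbit):

[[1, 2, 3, 6, 10], [4, 9], [5, 7, 8, 11]]


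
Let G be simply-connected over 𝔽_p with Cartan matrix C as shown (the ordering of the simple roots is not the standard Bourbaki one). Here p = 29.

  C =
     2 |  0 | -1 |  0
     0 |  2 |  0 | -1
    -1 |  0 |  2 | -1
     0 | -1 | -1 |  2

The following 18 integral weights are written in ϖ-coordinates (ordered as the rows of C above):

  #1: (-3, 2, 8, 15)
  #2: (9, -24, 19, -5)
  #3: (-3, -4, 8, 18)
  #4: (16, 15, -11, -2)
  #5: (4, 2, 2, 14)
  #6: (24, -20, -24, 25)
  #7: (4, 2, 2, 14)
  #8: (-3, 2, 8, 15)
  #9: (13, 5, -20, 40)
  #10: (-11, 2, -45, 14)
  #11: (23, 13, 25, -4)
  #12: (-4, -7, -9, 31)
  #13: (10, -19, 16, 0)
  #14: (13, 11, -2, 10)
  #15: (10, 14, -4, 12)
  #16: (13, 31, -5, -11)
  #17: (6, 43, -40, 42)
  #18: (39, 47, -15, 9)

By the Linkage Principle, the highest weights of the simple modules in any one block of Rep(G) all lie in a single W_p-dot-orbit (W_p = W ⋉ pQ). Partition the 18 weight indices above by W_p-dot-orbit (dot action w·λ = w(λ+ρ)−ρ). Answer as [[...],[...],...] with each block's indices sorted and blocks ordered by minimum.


Cartan matrix: type A_4 (|W|=120); un-permuting the 4 rows.

Ā_29 reps of the 18 weights (A_4, coords as presented):

    [1] (2, 3, 7, 16)
    [2] (2, 3, 7, 16)
    [3] (2, 3, 7, 16)
    [4] (6, 5, 1, 10)
    [5] (5, 3, 3, 15)
    [6] (2, 3, 7, 16)
    [7] (5, 3, 3, 15)
    [8] (2, 3, 7, 16)
    [9] (6, 5, 1, 10)
    [10] (3, 15, 7, 4)
    [11] (5, 3, 3, 15)
    [12] (5, 3, 3, 15)
    [13] (11, 1, 0, 17)
    [14] (6, 5, 1, 10)
    [15] (1, 8, 3, 10)
    [16] (3, 15, 7, 4)
    [17] (3, 15, 7, 4)
    [18] (3, 15, 7, 4)

Partition of {1..18} into 6 W_29-dot-orbits:

[[1, 2, 3, 6, 8], [4, 9, 14], [5, 7, 11, 12], [10, 16, 17, 18], [13], [15]]


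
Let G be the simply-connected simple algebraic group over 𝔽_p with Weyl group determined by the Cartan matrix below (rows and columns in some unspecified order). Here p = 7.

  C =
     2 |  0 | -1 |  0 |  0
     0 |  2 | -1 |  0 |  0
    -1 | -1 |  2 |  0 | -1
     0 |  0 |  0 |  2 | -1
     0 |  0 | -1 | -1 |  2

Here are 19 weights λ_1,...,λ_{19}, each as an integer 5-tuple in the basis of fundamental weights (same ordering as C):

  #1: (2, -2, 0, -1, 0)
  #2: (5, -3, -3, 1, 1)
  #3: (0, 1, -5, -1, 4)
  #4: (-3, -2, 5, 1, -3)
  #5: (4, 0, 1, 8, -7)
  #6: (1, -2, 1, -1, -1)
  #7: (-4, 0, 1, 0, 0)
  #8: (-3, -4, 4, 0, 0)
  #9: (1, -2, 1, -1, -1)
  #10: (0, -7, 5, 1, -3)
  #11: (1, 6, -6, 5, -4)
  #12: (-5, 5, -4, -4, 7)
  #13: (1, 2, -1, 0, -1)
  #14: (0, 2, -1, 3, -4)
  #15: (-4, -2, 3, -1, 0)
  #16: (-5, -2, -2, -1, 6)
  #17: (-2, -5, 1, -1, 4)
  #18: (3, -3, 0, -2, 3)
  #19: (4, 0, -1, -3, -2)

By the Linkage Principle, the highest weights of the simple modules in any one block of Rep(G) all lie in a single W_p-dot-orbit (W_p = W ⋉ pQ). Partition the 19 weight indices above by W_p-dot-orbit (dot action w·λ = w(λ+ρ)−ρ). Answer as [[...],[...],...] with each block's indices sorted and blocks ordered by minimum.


Cartan matrix: type D_5 (|W|=1920); un-permuting the 5 rows.

λ_j+ρ reflected into Ā_7 (⟨·,θ^∨⟩≤7); 5-tuples as given:

  λ_1 → (3, 1, 0, 0, 1)
  λ_2 → (2, 2, 0, 0, 1)
  λ_3 → (2, 1, 1, 0, 0)
  λ_4 → (2, 1, 1, 0, 0)
  λ_5 → (2, 0, 1, 1, 0)
  λ_6 → (2, 1, 1, 0, 0)
  λ_7 → (2, 0, 1, 1, 0)
  λ_8 → (2, 3, 0, 1, 0)
  λ_9 → (2, 1, 1, 0, 0)
  λ_10 → (1, 4, 1, 0, 0)
  λ_11 → (2, 3, 0, 1, 0)
  λ_12 → (2, 0, 1, 1, 0)
  λ_13 → (2, 3, 0, 1, 0)
  λ_14 → (2, 0, 1, 1, 0)
  λ_15 → (3, 1, 0, 0, 1)
  λ_16 → (1, 4, 1, 0, 0)
  λ_17 → (2, 1, 1, 0, 0)
  λ_18 → (2, 0, 1, 1, 0)
  λ_19 → (2, 2, 0, 0, 1)

Grouping the 19 weights by Ā_7-representative: 6 linkage classes.

[[1, 15], [2, 19], [3, 4, 6, 9, 17], [5, 7, 12, 14, 18], [8, 11, 13], [10, 16]]


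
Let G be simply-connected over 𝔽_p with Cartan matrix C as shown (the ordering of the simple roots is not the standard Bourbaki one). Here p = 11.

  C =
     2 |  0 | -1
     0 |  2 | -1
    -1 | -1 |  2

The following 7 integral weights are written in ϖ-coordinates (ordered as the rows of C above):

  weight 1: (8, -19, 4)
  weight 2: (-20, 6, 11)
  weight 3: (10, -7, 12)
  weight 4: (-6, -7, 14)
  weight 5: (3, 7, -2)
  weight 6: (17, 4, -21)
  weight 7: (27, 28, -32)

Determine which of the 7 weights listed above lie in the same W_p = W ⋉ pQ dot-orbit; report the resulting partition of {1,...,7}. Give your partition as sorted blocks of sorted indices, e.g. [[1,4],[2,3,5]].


Type A_3, rank 3, |W|=24; reorder rows/cols to standard.

W_11-reps of the 7 weights in Ā_11 (same 3-coord order as C):

  [1] (3, 2, 4) · [2] (3, 7, 1) · [3] (0, 5, 2) · [4] (1, 2, 4) · [5] (3, 7, 1) · [6] (3, 2, 4) · [7] (3, 2, 4)

These 7 weights hit 4 W_11-dot-orbits; sizes (3, 2, 1, 1):

[[1, 6, 7], [2, 5], [3], [4]]


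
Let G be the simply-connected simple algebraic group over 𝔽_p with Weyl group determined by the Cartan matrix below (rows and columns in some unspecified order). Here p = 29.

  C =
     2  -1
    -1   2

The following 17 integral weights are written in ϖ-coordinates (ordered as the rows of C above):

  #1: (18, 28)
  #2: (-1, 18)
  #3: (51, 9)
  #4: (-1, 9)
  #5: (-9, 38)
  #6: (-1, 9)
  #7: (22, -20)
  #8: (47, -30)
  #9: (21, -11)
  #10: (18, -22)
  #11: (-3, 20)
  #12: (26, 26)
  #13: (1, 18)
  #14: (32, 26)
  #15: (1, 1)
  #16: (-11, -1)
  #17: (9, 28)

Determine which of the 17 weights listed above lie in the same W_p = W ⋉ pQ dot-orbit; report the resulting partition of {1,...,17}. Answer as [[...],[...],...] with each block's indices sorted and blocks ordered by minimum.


Type A_2, rank 2, |W|=6; reorder rows/cols to standard.

Each λ_j+ρ reduced to Ā_29; 2-tuples below use C's row order:

  [1] (0, 10) · [2] (0, 19) · [3] (4, 19) · [4] (0, 10) · [5] (2, 19) · [6] (0, 10) · [7] (4, 19) · [8] (0, 10) · [9] (12, 10) · [10] (2, 19) · [11] (2, 19) · [12] (2, 2) · [13] (2, 19) · [14] (2, 2) · [15] (2, 2) · [16] (0, 10) · [17] (0, 19)

Partition of {1..17} into 6 W_29-dot-orbits:

[[1, 4, 6, 8, 16], [2, 17], [3, 7], [5, 10, 11, 13], [9], [12, 14, 15]]


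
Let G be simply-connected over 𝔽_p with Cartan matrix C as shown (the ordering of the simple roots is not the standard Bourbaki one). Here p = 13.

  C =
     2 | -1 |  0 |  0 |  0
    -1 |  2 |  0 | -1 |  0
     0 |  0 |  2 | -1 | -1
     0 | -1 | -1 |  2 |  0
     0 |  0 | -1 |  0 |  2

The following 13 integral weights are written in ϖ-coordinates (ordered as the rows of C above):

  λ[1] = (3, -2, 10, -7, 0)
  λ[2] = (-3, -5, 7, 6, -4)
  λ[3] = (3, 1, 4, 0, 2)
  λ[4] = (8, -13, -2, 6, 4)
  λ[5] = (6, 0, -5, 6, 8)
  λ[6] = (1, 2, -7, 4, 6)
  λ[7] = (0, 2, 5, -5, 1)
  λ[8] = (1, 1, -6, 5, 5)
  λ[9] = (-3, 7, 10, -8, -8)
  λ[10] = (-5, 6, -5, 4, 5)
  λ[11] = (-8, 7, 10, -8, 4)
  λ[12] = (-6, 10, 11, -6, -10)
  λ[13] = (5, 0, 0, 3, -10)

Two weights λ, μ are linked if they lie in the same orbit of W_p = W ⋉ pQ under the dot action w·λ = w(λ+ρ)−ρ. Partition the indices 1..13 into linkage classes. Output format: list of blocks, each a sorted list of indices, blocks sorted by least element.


A_5 Cartan matrix, 5 simple roots permuted; ρ=(1,1,1,1,1).

Folding the 13 weights λ_j+ρ into Ā_13 (reps in the given 5-coord order):

  [1] (3, 3, 4, 1, 1);  [2] (2, 2, 5, 1, 1);  [3] (2, 2, 5, 1, 1);  [4] (3, 3, 4, 1, 1);  [5] (0, 1, 2, 3, 2);  [6] (2, 2, 5, 1, 1);  [7] (0, 1, 2, 3, 2);  [8] (2, 2, 5, 1, 1);  [9] (1, 1, 3, 3, 4);  [10] (3, 3, 4, 1, 1);  [11] (3, 3, 4, 1, 1);  [12] (0, 1, 2, 3, 2);  [13] (3, 3, 4, 1, 1)

Linkage partition of the 13 weights (4 classes, p=13):

[[1, 4, 10, 11, 13], [2, 3, 6, 8], [5, 7, 12], [9]]
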